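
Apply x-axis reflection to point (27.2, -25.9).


Reflection over x-axis: (x,y) -> (x,-y)
(27.2, -25.9) -> (27.2, 25.9)

(27.2, 25.9)


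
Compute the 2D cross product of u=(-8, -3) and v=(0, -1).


u x v = u_x*v_y - u_y*v_x = (-8)*(-1) - (-3)*0
= 8 - 0 = 8

8


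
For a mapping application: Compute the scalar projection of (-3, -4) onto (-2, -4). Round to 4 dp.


u.v = 22, |v| = sqrt(20) = 4.4721
Scalar projection = u.v / |v| = 22 / sqrt(20) = 4.9193

4.9193


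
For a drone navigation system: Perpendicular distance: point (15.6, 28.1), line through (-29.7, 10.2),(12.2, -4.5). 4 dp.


|cross product| = 1415.92
|line direction| = sqrt(1971.7) = 44.4038
Distance = 1415.92/sqrt(1971.7) = 31.8873

31.8873


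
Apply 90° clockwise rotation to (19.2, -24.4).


90° CW: (x,y) -> (y, -x)
(19.2,-24.4) -> (-24.4, -19.2)

(-24.4, -19.2)


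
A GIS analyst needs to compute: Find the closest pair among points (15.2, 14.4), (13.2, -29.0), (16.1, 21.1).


d(P0,P1) = 43.4461, d(P0,P2) = 6.7602, d(P1,P2) = 50.1839
Closest: P0 and P2

Closest pair: (15.2, 14.4) and (16.1, 21.1), distance = 6.7602


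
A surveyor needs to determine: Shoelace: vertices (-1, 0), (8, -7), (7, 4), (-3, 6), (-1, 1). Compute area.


Shoelace sum: ((-1)*(-7) - 8*0) + (8*4 - 7*(-7)) + (7*6 - (-3)*4) + ((-3)*1 - (-1)*6) + ((-1)*0 - (-1)*1)
= 146
Area = |146|/2 = 73

73


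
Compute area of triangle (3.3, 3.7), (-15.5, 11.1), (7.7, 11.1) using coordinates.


Area = |x_A(y_B-y_C) + x_B(y_C-y_A) + x_C(y_A-y_B)|/2
= |0 + (-114.7) + (-56.98)|/2
= 171.68/2 = 85.84

85.84


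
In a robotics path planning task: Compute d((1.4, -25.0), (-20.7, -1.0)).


dx=-22.1, dy=24
d^2 = (-22.1)^2 + 24^2 = 1064.41
d = sqrt(1064.41) = 32.6253

32.6253


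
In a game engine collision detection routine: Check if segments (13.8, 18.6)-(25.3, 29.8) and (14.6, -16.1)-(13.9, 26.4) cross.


Cross products: d1=9.71, d2=-486.88, d3=-408.01, d4=88.58
d1*d2 < 0 and d3*d4 < 0? yes

Yes, they intersect


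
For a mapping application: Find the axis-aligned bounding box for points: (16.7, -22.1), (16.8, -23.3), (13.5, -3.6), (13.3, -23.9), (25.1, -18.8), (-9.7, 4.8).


x range: [-9.7, 25.1]
y range: [-23.9, 4.8]
Bounding box: (-9.7,-23.9) to (25.1,4.8)

(-9.7,-23.9) to (25.1,4.8)


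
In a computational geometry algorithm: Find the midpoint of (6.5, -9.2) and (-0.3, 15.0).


M = ((6.5+(-0.3))/2, ((-9.2)+15)/2)
= (3.1, 2.9)

(3.1, 2.9)


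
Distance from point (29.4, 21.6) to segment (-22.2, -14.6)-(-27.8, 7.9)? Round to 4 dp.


Project P onto AB: t = 0.9775 (clamped to [0,1])
Closest point on segment: (-27.6743, 7.3948)
Distance: 58.8155

58.8155


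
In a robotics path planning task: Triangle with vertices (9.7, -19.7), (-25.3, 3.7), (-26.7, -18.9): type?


Side lengths squared: AB^2=1772.56, BC^2=512.72, CA^2=1325.6
Sorted: [512.72, 1325.6, 1772.56]
By sides: Scalene, By angles: Acute

Scalene, Acute


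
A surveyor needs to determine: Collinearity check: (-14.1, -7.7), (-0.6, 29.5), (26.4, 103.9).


Cross product: ((-0.6)-(-14.1))*(103.9-(-7.7)) - (29.5-(-7.7))*(26.4-(-14.1))
= 0

Yes, collinear


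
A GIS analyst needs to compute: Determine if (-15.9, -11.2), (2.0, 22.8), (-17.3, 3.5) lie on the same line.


Cross product: (2-(-15.9))*(3.5-(-11.2)) - (22.8-(-11.2))*((-17.3)-(-15.9))
= 310.73

No, not collinear


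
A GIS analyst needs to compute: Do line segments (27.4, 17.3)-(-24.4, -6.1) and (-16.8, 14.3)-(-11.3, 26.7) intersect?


Cross products: d1=-531.58, d2=-17.96, d3=-878.88, d4=-1392.5
d1*d2 < 0 and d3*d4 < 0? no

No, they don't intersect


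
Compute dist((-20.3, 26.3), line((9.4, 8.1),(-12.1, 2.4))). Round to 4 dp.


|cross product| = 560.59
|line direction| = sqrt(494.74) = 22.2428
Distance = 560.59/sqrt(494.74) = 25.2033

25.2033


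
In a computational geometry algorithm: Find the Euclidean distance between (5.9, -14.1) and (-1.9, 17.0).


dx=-7.8, dy=31.1
d^2 = (-7.8)^2 + 31.1^2 = 1028.05
d = sqrt(1028.05) = 32.0632

32.0632


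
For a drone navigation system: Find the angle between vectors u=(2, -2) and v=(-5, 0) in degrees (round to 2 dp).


u.v = -10, |u| = sqrt(8) = 2.8284, |v| = sqrt(25) = 5
cos(theta) = u.v/(|u||v|) = -10/sqrt(200) = -0.707107
theta = acos(-0.707107) = 135 degrees

135 degrees


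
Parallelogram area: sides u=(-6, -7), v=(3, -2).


|u x v| = |(-6)*(-2) - (-7)*3|
= |12 - (-21)| = 33

33


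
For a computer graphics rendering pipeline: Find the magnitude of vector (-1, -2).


|u| = sqrt((-1)^2 + (-2)^2) = sqrt(5) = 2.2361

2.2361


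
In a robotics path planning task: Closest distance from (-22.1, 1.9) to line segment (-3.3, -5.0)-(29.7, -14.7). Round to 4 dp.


Project P onto AB: t = 0 (clamped to [0,1])
Closest point on segment: (-3.3, -5)
Distance: 20.0262

20.0262


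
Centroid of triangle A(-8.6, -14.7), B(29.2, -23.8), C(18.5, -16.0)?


Centroid = ((x_A+x_B+x_C)/3, (y_A+y_B+y_C)/3)
= (((-8.6)+29.2+18.5)/3, ((-14.7)+(-23.8)+(-16))/3)
= (13.0333, -18.1667)

(13.0333, -18.1667)


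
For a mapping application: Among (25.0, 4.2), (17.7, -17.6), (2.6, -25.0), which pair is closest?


d(P0,P1) = 22.9898, d(P0,P2) = 36.8022, d(P1,P2) = 16.8158
Closest: P1 and P2

Closest pair: (17.7, -17.6) and (2.6, -25.0), distance = 16.8158


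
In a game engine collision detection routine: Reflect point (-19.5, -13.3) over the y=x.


Reflection over y=x: (x,y) -> (y,x)
(-19.5, -13.3) -> (-13.3, -19.5)

(-13.3, -19.5)


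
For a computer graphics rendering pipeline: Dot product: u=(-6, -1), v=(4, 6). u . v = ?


u . v = u_x*v_x + u_y*v_y = (-6)*4 + (-1)*6
= (-24) + (-6) = -30

-30


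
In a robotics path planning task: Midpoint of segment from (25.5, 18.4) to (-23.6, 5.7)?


M = ((25.5+(-23.6))/2, (18.4+5.7)/2)
= (0.95, 12.05)

(0.95, 12.05)


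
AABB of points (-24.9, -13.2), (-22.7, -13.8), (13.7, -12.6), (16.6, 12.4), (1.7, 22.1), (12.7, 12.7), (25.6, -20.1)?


x range: [-24.9, 25.6]
y range: [-20.1, 22.1]
Bounding box: (-24.9,-20.1) to (25.6,22.1)

(-24.9,-20.1) to (25.6,22.1)


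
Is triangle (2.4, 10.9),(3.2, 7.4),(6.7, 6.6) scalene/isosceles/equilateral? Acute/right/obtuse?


Side lengths squared: AB^2=12.89, BC^2=12.89, CA^2=36.98
Sorted: [12.89, 12.89, 36.98]
By sides: Isosceles, By angles: Obtuse

Isosceles, Obtuse


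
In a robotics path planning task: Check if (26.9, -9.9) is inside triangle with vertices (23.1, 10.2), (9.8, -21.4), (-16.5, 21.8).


Cross products: AB x AP = 387.41, BC x BP = -1041.17, CA x CP = -751.88
All same sign? no

No, outside


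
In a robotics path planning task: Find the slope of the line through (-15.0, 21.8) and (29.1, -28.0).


slope = (y2-y1)/(x2-x1) = ((-28)-21.8)/(29.1-(-15)) = (-49.8)/44.1 = -1.1293

-1.1293


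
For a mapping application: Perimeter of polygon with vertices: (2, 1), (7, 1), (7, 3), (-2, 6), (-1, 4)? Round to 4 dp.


Sides: (2, 1)->(7, 1): sqrt(25) = 5, (7, 1)->(7, 3): sqrt(4) = 2, (7, 3)->(-2, 6): sqrt(90) = 9.486833, (-2, 6)->(-1, 4): sqrt(5) = 2.236068, (-1, 4)->(2, 1): sqrt(18) = 4.242641
Sum = 22.965542
Perimeter = 22.9655

22.9655


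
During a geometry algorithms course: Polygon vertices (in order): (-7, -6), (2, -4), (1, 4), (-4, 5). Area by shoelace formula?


Shoelace sum: ((-7)*(-4) - 2*(-6)) + (2*4 - 1*(-4)) + (1*5 - (-4)*4) + ((-4)*(-6) - (-7)*5)
= 132
Area = |132|/2 = 66

66


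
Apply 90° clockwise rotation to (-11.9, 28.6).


90° CW: (x,y) -> (y, -x)
(-11.9,28.6) -> (28.6, 11.9)

(28.6, 11.9)


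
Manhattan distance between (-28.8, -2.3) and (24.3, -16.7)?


|(-28.8)-24.3| + |(-2.3)-(-16.7)| = 53.1 + 14.4 = 67.5

67.5


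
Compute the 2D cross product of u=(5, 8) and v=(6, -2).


u x v = u_x*v_y - u_y*v_x = 5*(-2) - 8*6
= (-10) - 48 = -58

-58


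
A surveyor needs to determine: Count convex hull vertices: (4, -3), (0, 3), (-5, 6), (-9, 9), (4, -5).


Convex hull vertices (CCW): (-9, 9), (4, -5), (4, -3), (0, 3)
Count = 4

4


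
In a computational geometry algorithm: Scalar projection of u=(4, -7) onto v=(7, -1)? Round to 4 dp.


u.v = 35, |v| = sqrt(50) = 7.0711
Scalar projection = u.v / |v| = 35 / sqrt(50) = 4.9497

4.9497


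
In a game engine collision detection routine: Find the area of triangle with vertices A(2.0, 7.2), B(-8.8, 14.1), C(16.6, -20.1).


Area = |x_A(y_B-y_C) + x_B(y_C-y_A) + x_C(y_A-y_B)|/2
= |68.4 + 240.24 + (-114.54)|/2
= 194.1/2 = 97.05

97.05


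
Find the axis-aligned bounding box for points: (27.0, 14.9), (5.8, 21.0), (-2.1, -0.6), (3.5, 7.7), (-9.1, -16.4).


x range: [-9.1, 27]
y range: [-16.4, 21]
Bounding box: (-9.1,-16.4) to (27,21)

(-9.1,-16.4) to (27,21)


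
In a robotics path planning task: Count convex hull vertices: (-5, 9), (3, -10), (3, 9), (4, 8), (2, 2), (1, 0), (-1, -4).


Convex hull vertices (CCW): (-5, 9), (-1, -4), (3, -10), (4, 8), (3, 9)
Count = 5

5


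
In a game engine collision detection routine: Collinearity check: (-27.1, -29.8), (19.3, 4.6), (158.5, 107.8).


Cross product: (19.3-(-27.1))*(107.8-(-29.8)) - (4.6-(-29.8))*(158.5-(-27.1))
= 0

Yes, collinear


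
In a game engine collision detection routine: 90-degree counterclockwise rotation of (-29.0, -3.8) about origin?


90° CCW: (x,y) -> (-y, x)
(-29,-3.8) -> (3.8, -29)

(3.8, -29)


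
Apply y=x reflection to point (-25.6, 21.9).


Reflection over y=x: (x,y) -> (y,x)
(-25.6, 21.9) -> (21.9, -25.6)

(21.9, -25.6)


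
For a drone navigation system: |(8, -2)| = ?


|u| = sqrt(8^2 + (-2)^2) = sqrt(68) = 8.2462

8.2462


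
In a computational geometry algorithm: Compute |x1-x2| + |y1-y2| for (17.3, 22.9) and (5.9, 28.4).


|17.3-5.9| + |22.9-28.4| = 11.4 + 5.5 = 16.9

16.9


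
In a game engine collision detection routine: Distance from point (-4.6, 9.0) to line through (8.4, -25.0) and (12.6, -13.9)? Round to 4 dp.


|cross product| = 287.1
|line direction| = sqrt(140.85) = 11.868
Distance = 287.1/sqrt(140.85) = 24.1911

24.1911


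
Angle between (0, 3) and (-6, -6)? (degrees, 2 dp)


u.v = -18, |u| = sqrt(9) = 3, |v| = sqrt(72) = 8.4853
cos(theta) = u.v/(|u||v|) = -18/sqrt(648) = -0.707107
theta = acos(-0.707107) = 135 degrees

135 degrees


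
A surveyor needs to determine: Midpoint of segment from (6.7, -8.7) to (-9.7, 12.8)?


M = ((6.7+(-9.7))/2, ((-8.7)+12.8)/2)
= (-1.5, 2.05)

(-1.5, 2.05)


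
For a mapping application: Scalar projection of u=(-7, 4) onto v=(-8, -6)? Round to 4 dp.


u.v = 32, |v| = sqrt(100) = 10
Scalar projection = u.v / |v| = 32 / sqrt(100) = 3.2

3.2


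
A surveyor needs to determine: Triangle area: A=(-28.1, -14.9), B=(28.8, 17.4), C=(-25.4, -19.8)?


Area = |x_A(y_B-y_C) + x_B(y_C-y_A) + x_C(y_A-y_B)|/2
= |(-1045.32) + (-141.12) + 820.42|/2
= 366.02/2 = 183.01

183.01


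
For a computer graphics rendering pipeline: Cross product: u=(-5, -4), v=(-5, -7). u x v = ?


u x v = u_x*v_y - u_y*v_x = (-5)*(-7) - (-4)*(-5)
= 35 - 20 = 15

15


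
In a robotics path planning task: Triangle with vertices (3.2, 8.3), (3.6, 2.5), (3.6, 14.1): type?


Side lengths squared: AB^2=33.8, BC^2=134.56, CA^2=33.8
Sorted: [33.8, 33.8, 134.56]
By sides: Isosceles, By angles: Obtuse

Isosceles, Obtuse


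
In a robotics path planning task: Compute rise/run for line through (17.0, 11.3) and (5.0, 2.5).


slope = (y2-y1)/(x2-x1) = (2.5-11.3)/(5-17) = (-8.8)/(-12) = 0.7333

0.7333


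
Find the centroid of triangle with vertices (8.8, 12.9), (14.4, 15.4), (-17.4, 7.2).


Centroid = ((x_A+x_B+x_C)/3, (y_A+y_B+y_C)/3)
= ((8.8+14.4+(-17.4))/3, (12.9+15.4+7.2)/3)
= (1.9333, 11.8333)

(1.9333, 11.8333)


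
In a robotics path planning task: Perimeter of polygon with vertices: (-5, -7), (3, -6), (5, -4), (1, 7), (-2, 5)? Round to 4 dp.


Sides: (-5, -7)->(3, -6): sqrt(65) = 8.062258, (3, -6)->(5, -4): sqrt(8) = 2.828427, (5, -4)->(1, 7): sqrt(137) = 11.7047, (1, 7)->(-2, 5): sqrt(13) = 3.605551, (-2, 5)->(-5, -7): sqrt(153) = 12.369317
Sum = 38.570253
Perimeter = 38.5703

38.5703


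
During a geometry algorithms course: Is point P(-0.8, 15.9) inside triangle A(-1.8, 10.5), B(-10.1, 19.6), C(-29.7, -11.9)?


Cross products: AB x AP = -53.92, BC x BP = 365.47, CA x CP = 128.26
All same sign? no

No, outside


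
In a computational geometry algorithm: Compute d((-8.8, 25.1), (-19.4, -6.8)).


dx=-10.6, dy=-31.9
d^2 = (-10.6)^2 + (-31.9)^2 = 1129.97
d = sqrt(1129.97) = 33.615

33.615


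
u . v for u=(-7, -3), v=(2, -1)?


u . v = u_x*v_x + u_y*v_y = (-7)*2 + (-3)*(-1)
= (-14) + 3 = -11

-11


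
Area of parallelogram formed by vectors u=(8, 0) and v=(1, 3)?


|u x v| = |8*3 - 0*1|
= |24 - 0| = 24

24


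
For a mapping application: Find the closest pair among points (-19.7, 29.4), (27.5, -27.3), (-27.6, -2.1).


d(P0,P1) = 73.7749, d(P0,P2) = 32.4755, d(P1,P2) = 60.5892
Closest: P0 and P2

Closest pair: (-19.7, 29.4) and (-27.6, -2.1), distance = 32.4755


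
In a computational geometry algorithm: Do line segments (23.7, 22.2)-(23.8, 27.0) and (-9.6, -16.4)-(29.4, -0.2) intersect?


Cross products: d1=965.94, d2=1151.52, d3=155.98, d4=-29.6
d1*d2 < 0 and d3*d4 < 0? no

No, they don't intersect


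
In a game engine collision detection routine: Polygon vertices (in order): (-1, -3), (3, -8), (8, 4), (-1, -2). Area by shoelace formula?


Shoelace sum: ((-1)*(-8) - 3*(-3)) + (3*4 - 8*(-8)) + (8*(-2) - (-1)*4) + ((-1)*(-3) - (-1)*(-2))
= 82
Area = |82|/2 = 41

41


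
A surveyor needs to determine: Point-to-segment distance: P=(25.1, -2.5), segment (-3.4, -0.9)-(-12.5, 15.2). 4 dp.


Project P onto AB: t = 0 (clamped to [0,1])
Closest point on segment: (-3.4, -0.9)
Distance: 28.5449

28.5449


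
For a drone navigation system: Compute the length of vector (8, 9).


|u| = sqrt(8^2 + 9^2) = sqrt(145) = 12.0416

12.0416


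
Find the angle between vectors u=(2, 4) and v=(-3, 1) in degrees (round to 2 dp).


u.v = -2, |u| = sqrt(20) = 4.4721, |v| = sqrt(10) = 3.1623
cos(theta) = u.v/(|u||v|) = -2/sqrt(200) = -0.141421
theta = acos(-0.141421) = 98.13 degrees

98.13 degrees


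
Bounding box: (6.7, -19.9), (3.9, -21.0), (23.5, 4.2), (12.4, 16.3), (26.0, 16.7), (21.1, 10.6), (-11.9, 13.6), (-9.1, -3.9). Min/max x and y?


x range: [-11.9, 26]
y range: [-21, 16.7]
Bounding box: (-11.9,-21) to (26,16.7)

(-11.9,-21) to (26,16.7)


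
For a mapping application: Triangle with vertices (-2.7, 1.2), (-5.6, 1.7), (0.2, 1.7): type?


Side lengths squared: AB^2=8.66, BC^2=33.64, CA^2=8.66
Sorted: [8.66, 8.66, 33.64]
By sides: Isosceles, By angles: Obtuse

Isosceles, Obtuse


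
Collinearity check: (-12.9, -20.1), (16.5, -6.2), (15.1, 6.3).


Cross product: (16.5-(-12.9))*(6.3-(-20.1)) - ((-6.2)-(-20.1))*(15.1-(-12.9))
= 386.96

No, not collinear


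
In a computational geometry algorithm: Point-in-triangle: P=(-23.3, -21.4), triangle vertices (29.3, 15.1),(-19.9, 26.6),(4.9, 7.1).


Cross products: AB x AP = 2400.7, BC x BP = -1256.7, CA x CP = -469.8
All same sign? no

No, outside


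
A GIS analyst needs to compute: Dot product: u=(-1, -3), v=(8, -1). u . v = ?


u . v = u_x*v_x + u_y*v_y = (-1)*8 + (-3)*(-1)
= (-8) + 3 = -5

-5


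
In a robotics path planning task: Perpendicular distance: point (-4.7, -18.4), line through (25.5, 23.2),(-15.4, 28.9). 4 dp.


|cross product| = 1873.58
|line direction| = sqrt(1705.3) = 41.2953
Distance = 1873.58/sqrt(1705.3) = 45.3703

45.3703


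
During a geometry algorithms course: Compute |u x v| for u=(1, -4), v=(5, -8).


|u x v| = |1*(-8) - (-4)*5|
= |(-8) - (-20)| = 12

12


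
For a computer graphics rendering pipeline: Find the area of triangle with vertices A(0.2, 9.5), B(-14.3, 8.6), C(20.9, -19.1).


Area = |x_A(y_B-y_C) + x_B(y_C-y_A) + x_C(y_A-y_B)|/2
= |5.54 + 408.98 + 18.81|/2
= 433.33/2 = 216.665

216.665


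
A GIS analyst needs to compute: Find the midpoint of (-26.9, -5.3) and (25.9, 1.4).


M = (((-26.9)+25.9)/2, ((-5.3)+1.4)/2)
= (-0.5, -1.95)

(-0.5, -1.95)


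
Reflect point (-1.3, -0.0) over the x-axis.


Reflection over x-axis: (x,y) -> (x,-y)
(-1.3, 0) -> (-1.3, 0)

(-1.3, 0)


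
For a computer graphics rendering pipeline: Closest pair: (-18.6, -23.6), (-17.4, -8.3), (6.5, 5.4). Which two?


d(P0,P1) = 15.347, d(P0,P2) = 38.3537, d(P1,P2) = 27.5481
Closest: P0 and P1

Closest pair: (-18.6, -23.6) and (-17.4, -8.3), distance = 15.347


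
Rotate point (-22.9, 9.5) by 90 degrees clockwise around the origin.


90° CW: (x,y) -> (y, -x)
(-22.9,9.5) -> (9.5, 22.9)

(9.5, 22.9)


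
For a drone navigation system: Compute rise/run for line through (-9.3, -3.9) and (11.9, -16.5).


slope = (y2-y1)/(x2-x1) = ((-16.5)-(-3.9))/(11.9-(-9.3)) = (-12.6)/21.2 = -0.5943

-0.5943


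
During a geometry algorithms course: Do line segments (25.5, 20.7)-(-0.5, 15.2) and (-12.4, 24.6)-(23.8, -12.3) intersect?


Cross products: d1=1257.33, d2=98.83, d3=-309.85, d4=848.65
d1*d2 < 0 and d3*d4 < 0? no

No, they don't intersect


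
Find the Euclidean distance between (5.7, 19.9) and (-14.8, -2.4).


dx=-20.5, dy=-22.3
d^2 = (-20.5)^2 + (-22.3)^2 = 917.54
d = sqrt(917.54) = 30.2909

30.2909


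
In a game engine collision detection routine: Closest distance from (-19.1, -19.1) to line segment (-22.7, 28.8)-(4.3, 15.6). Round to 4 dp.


Project P onto AB: t = 0.8076 (clamped to [0,1])
Closest point on segment: (-0.8941, 18.1393)
Distance: 41.4515

41.4515


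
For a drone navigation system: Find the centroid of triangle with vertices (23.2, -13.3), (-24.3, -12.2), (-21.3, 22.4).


Centroid = ((x_A+x_B+x_C)/3, (y_A+y_B+y_C)/3)
= ((23.2+(-24.3)+(-21.3))/3, ((-13.3)+(-12.2)+22.4)/3)
= (-7.4667, -1.0333)

(-7.4667, -1.0333)


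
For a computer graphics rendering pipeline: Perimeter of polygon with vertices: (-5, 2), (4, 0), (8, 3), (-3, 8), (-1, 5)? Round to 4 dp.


Sides: (-5, 2)->(4, 0): sqrt(85) = 9.219544, (4, 0)->(8, 3): sqrt(25) = 5, (8, 3)->(-3, 8): sqrt(146) = 12.083046, (-3, 8)->(-1, 5): sqrt(13) = 3.605551, (-1, 5)->(-5, 2): sqrt(25) = 5
Sum = 34.908141
Perimeter = 34.9081

34.9081


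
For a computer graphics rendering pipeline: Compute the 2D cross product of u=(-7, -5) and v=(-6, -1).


u x v = u_x*v_y - u_y*v_x = (-7)*(-1) - (-5)*(-6)
= 7 - 30 = -23

-23


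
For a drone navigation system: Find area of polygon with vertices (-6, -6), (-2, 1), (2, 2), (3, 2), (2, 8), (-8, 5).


Shoelace sum: ((-6)*1 - (-2)*(-6)) + ((-2)*2 - 2*1) + (2*2 - 3*2) + (3*8 - 2*2) + (2*5 - (-8)*8) + ((-8)*(-6) - (-6)*5)
= 146
Area = |146|/2 = 73

73


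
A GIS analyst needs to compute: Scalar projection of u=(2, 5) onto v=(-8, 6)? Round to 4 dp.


u.v = 14, |v| = sqrt(100) = 10
Scalar projection = u.v / |v| = 14 / sqrt(100) = 1.4

1.4


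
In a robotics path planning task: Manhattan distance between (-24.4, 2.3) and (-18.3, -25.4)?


|(-24.4)-(-18.3)| + |2.3-(-25.4)| = 6.1 + 27.7 = 33.8

33.8


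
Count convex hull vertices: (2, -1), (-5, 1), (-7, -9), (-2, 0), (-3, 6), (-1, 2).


Convex hull vertices (CCW): (-7, -9), (2, -1), (-3, 6), (-5, 1)
Count = 4

4


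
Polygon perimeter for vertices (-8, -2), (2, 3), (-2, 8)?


Sides: (-8, -2)->(2, 3): sqrt(125) = 11.18034, (2, 3)->(-2, 8): sqrt(41) = 6.403124, (-2, 8)->(-8, -2): sqrt(136) = 11.661904
Sum = 29.245368
Perimeter = 29.2454

29.2454


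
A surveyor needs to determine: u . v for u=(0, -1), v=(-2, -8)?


u . v = u_x*v_x + u_y*v_y = 0*(-2) + (-1)*(-8)
= 0 + 8 = 8

8


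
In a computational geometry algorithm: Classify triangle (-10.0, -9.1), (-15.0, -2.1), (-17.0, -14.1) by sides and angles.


Side lengths squared: AB^2=74, BC^2=148, CA^2=74
Sorted: [74, 74, 148]
By sides: Isosceles, By angles: Right

Isosceles, Right


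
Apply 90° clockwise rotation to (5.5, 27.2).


90° CW: (x,y) -> (y, -x)
(5.5,27.2) -> (27.2, -5.5)

(27.2, -5.5)


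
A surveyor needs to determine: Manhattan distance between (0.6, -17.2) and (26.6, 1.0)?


|0.6-26.6| + |(-17.2)-1| = 26 + 18.2 = 44.2

44.2


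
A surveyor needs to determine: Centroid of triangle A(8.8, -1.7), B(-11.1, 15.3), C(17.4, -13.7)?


Centroid = ((x_A+x_B+x_C)/3, (y_A+y_B+y_C)/3)
= ((8.8+(-11.1)+17.4)/3, ((-1.7)+15.3+(-13.7))/3)
= (5.0333, -0.0333)

(5.0333, -0.0333)


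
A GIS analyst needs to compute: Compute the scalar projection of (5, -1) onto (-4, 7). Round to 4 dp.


u.v = -27, |v| = sqrt(65) = 8.0623
Scalar projection = u.v / |v| = -27 / sqrt(65) = -3.3489

-3.3489


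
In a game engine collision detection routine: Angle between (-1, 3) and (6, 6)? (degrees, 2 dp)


u.v = 12, |u| = sqrt(10) = 3.1623, |v| = sqrt(72) = 8.4853
cos(theta) = u.v/(|u||v|) = 12/sqrt(720) = 0.447214
theta = acos(0.447214) = 63.43 degrees

63.43 degrees


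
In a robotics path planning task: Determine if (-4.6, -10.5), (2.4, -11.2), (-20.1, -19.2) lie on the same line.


Cross product: (2.4-(-4.6))*((-19.2)-(-10.5)) - ((-11.2)-(-10.5))*((-20.1)-(-4.6))
= -71.75

No, not collinear


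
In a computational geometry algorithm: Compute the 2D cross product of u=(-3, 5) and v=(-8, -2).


u x v = u_x*v_y - u_y*v_x = (-3)*(-2) - 5*(-8)
= 6 - (-40) = 46

46


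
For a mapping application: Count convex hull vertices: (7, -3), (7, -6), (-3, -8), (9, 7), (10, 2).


Convex hull vertices (CCW): (-3, -8), (7, -6), (10, 2), (9, 7)
Count = 4

4


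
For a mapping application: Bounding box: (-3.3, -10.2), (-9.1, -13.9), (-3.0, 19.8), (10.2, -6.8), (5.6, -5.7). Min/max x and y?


x range: [-9.1, 10.2]
y range: [-13.9, 19.8]
Bounding box: (-9.1,-13.9) to (10.2,19.8)

(-9.1,-13.9) to (10.2,19.8)


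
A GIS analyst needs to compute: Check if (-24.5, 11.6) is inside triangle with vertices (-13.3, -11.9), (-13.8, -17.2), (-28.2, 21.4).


Cross products: AB x AP = -71.11, BC x BP = -1.7, CA x CP = -22.81
All same sign? yes

Yes, inside


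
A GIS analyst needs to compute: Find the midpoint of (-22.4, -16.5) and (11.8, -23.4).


M = (((-22.4)+11.8)/2, ((-16.5)+(-23.4))/2)
= (-5.3, -19.95)

(-5.3, -19.95)


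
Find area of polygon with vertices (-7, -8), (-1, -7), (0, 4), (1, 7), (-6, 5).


Shoelace sum: ((-7)*(-7) - (-1)*(-8)) + ((-1)*4 - 0*(-7)) + (0*7 - 1*4) + (1*5 - (-6)*7) + ((-6)*(-8) - (-7)*5)
= 163
Area = |163|/2 = 81.5

81.5


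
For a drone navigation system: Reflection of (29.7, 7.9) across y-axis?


Reflection over y-axis: (x,y) -> (-x,y)
(29.7, 7.9) -> (-29.7, 7.9)

(-29.7, 7.9)


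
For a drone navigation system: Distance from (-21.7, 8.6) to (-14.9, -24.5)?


dx=6.8, dy=-33.1
d^2 = 6.8^2 + (-33.1)^2 = 1141.85
d = sqrt(1141.85) = 33.7913

33.7913


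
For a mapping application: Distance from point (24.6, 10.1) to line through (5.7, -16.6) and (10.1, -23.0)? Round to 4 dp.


|cross product| = 238.44
|line direction| = sqrt(60.32) = 7.7666
Distance = 238.44/sqrt(60.32) = 30.7007

30.7007


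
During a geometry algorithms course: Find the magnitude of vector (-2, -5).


|u| = sqrt((-2)^2 + (-5)^2) = sqrt(29) = 5.3852

5.3852


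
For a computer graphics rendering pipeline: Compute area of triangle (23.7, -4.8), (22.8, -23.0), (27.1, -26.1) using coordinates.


Area = |x_A(y_B-y_C) + x_B(y_C-y_A) + x_C(y_A-y_B)|/2
= |73.47 + (-485.64) + 493.22|/2
= 81.05/2 = 40.525

40.525


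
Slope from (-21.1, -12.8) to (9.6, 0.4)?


slope = (y2-y1)/(x2-x1) = (0.4-(-12.8))/(9.6-(-21.1)) = 13.2/30.7 = 0.43

0.43


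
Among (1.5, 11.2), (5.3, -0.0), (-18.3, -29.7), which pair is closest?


d(P0,P1) = 11.8271, d(P0,P2) = 45.4406, d(P1,P2) = 37.9348
Closest: P0 and P1

Closest pair: (1.5, 11.2) and (5.3, -0.0), distance = 11.8271


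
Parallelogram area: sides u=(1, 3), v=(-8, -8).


|u x v| = |1*(-8) - 3*(-8)|
= |(-8) - (-24)| = 16

16


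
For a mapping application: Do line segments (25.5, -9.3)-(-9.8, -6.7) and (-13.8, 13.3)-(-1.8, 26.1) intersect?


Cross products: d1=-774.24, d2=-291.2, d3=-695.6, d4=-1178.64
d1*d2 < 0 and d3*d4 < 0? no

No, they don't intersect


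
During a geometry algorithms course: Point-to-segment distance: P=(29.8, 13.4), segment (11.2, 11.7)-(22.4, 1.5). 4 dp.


Project P onto AB: t = 0.8322 (clamped to [0,1])
Closest point on segment: (20.521, 3.2113)
Distance: 13.7808

13.7808


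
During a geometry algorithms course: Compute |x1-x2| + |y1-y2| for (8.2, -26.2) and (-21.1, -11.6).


|8.2-(-21.1)| + |(-26.2)-(-11.6)| = 29.3 + 14.6 = 43.9

43.9


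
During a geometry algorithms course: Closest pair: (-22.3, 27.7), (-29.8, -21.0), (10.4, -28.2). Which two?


d(P0,P1) = 49.2741, d(P0,P2) = 64.7619, d(P1,P2) = 40.8397
Closest: P1 and P2

Closest pair: (-29.8, -21.0) and (10.4, -28.2), distance = 40.8397


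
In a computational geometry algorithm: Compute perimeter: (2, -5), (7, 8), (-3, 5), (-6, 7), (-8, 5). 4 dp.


Sides: (2, -5)->(7, 8): sqrt(194) = 13.928388, (7, 8)->(-3, 5): sqrt(109) = 10.440307, (-3, 5)->(-6, 7): sqrt(13) = 3.605551, (-6, 7)->(-8, 5): sqrt(8) = 2.828427, (-8, 5)->(2, -5): sqrt(200) = 14.142136
Sum = 44.944809
Perimeter = 44.9448

44.9448


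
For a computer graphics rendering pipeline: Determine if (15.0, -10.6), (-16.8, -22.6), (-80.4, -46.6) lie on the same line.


Cross product: ((-16.8)-15)*((-46.6)-(-10.6)) - ((-22.6)-(-10.6))*((-80.4)-15)
= 0

Yes, collinear


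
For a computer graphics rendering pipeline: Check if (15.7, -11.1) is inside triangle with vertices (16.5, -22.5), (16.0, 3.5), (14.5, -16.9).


Cross products: AB x AP = 15.1, BC x BP = 15.78, CA x CP = 18.32
All same sign? yes

Yes, inside


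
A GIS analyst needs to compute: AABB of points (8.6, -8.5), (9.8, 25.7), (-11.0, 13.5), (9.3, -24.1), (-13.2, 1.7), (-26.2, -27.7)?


x range: [-26.2, 9.8]
y range: [-27.7, 25.7]
Bounding box: (-26.2,-27.7) to (9.8,25.7)

(-26.2,-27.7) to (9.8,25.7)


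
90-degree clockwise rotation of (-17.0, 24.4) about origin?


90° CW: (x,y) -> (y, -x)
(-17,24.4) -> (24.4, 17)

(24.4, 17)


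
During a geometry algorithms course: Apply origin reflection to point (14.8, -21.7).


Reflection over origin: (x,y) -> (-x,-y)
(14.8, -21.7) -> (-14.8, 21.7)

(-14.8, 21.7)


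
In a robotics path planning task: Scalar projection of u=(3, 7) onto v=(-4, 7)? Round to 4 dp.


u.v = 37, |v| = sqrt(65) = 8.0623
Scalar projection = u.v / |v| = 37 / sqrt(65) = 4.5893

4.5893


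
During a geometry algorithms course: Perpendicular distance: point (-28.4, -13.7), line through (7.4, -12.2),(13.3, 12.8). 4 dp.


|cross product| = 886.15
|line direction| = sqrt(659.81) = 25.6868
Distance = 886.15/sqrt(659.81) = 34.4983

34.4983


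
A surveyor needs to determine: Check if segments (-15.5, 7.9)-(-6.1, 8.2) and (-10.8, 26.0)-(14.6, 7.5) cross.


Cross products: d1=-546.69, d2=-365.17, d3=168.73, d4=-12.79
d1*d2 < 0 and d3*d4 < 0? no

No, they don't intersect


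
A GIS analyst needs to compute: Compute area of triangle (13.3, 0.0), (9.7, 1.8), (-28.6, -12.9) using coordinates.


Area = |x_A(y_B-y_C) + x_B(y_C-y_A) + x_C(y_A-y_B)|/2
= |195.51 + (-125.13) + 51.48|/2
= 121.86/2 = 60.93

60.93


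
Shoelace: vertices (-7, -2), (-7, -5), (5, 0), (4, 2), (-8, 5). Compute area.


Shoelace sum: ((-7)*(-5) - (-7)*(-2)) + ((-7)*0 - 5*(-5)) + (5*2 - 4*0) + (4*5 - (-8)*2) + ((-8)*(-2) - (-7)*5)
= 143
Area = |143|/2 = 71.5

71.5


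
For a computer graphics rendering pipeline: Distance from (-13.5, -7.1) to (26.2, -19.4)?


dx=39.7, dy=-12.3
d^2 = 39.7^2 + (-12.3)^2 = 1727.38
d = sqrt(1727.38) = 41.5618

41.5618


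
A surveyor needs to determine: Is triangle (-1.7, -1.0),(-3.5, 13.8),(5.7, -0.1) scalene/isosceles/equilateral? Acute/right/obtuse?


Side lengths squared: AB^2=222.28, BC^2=277.85, CA^2=55.57
Sorted: [55.57, 222.28, 277.85]
By sides: Scalene, By angles: Right

Scalene, Right


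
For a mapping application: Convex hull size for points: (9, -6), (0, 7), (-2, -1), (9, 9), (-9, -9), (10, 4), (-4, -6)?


Convex hull vertices (CCW): (-9, -9), (9, -6), (10, 4), (9, 9), (0, 7)
Count = 5

5


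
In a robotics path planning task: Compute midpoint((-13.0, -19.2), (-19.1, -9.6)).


M = (((-13)+(-19.1))/2, ((-19.2)+(-9.6))/2)
= (-16.05, -14.4)

(-16.05, -14.4)


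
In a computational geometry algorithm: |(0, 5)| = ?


|u| = sqrt(0^2 + 5^2) = sqrt(25) = 5

5


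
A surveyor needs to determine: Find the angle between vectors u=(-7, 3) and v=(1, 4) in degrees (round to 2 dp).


u.v = 5, |u| = sqrt(58) = 7.6158, |v| = sqrt(17) = 4.1231
cos(theta) = u.v/(|u||v|) = 5/sqrt(986) = 0.159232
theta = acos(0.159232) = 80.84 degrees

80.84 degrees


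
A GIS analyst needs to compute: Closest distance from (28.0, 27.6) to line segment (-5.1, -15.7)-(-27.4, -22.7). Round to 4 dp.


Project P onto AB: t = 0 (clamped to [0,1])
Closest point on segment: (-5.1, -15.7)
Distance: 54.5023

54.5023


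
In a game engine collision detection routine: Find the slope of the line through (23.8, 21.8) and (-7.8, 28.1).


slope = (y2-y1)/(x2-x1) = (28.1-21.8)/((-7.8)-23.8) = 6.3/(-31.6) = -0.1994

-0.1994


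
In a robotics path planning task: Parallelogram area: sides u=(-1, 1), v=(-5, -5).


|u x v| = |(-1)*(-5) - 1*(-5)|
= |5 - (-5)| = 10

10


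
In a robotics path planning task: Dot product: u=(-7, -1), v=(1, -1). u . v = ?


u . v = u_x*v_x + u_y*v_y = (-7)*1 + (-1)*(-1)
= (-7) + 1 = -6

-6


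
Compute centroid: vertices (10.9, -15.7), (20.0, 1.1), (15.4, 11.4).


Centroid = ((x_A+x_B+x_C)/3, (y_A+y_B+y_C)/3)
= ((10.9+20+15.4)/3, ((-15.7)+1.1+11.4)/3)
= (15.4333, -1.0667)

(15.4333, -1.0667)


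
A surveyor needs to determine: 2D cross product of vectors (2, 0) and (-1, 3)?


u x v = u_x*v_y - u_y*v_x = 2*3 - 0*(-1)
= 6 - 0 = 6

6


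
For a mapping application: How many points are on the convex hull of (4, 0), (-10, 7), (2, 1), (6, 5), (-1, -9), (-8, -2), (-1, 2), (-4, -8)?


Convex hull vertices (CCW): (-10, 7), (-8, -2), (-4, -8), (-1, -9), (4, 0), (6, 5)
Count = 6

6


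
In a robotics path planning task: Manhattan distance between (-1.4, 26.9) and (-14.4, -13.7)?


|(-1.4)-(-14.4)| + |26.9-(-13.7)| = 13 + 40.6 = 53.6

53.6


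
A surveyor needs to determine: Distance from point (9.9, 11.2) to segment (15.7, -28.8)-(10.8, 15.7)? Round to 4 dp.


Project P onto AB: t = 0.9023 (clamped to [0,1])
Closest point on segment: (11.2788, 11.3518)
Distance: 1.3871

1.3871


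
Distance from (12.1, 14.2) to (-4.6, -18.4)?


dx=-16.7, dy=-32.6
d^2 = (-16.7)^2 + (-32.6)^2 = 1341.65
d = sqrt(1341.65) = 36.6285

36.6285


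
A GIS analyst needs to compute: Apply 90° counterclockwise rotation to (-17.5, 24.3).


90° CCW: (x,y) -> (-y, x)
(-17.5,24.3) -> (-24.3, -17.5)

(-24.3, -17.5)


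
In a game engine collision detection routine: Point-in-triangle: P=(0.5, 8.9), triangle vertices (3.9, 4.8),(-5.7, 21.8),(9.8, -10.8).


Cross products: AB x AP = 18.44, BC x BP = 2.17, CA x CP = 28.85
All same sign? yes

Yes, inside


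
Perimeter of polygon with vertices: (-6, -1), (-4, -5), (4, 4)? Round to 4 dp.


Sides: (-6, -1)->(-4, -5): sqrt(20) = 4.472136, (-4, -5)->(4, 4): sqrt(145) = 12.041595, (4, 4)->(-6, -1): sqrt(125) = 11.18034
Sum = 27.694071
Perimeter = 27.6941

27.6941


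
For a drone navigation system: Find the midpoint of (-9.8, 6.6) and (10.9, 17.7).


M = (((-9.8)+10.9)/2, (6.6+17.7)/2)
= (0.55, 12.15)

(0.55, 12.15)


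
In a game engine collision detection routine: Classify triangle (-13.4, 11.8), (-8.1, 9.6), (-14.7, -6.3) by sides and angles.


Side lengths squared: AB^2=32.93, BC^2=296.37, CA^2=329.3
Sorted: [32.93, 296.37, 329.3]
By sides: Scalene, By angles: Right

Scalene, Right


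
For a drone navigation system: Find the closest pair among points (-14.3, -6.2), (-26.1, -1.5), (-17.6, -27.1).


d(P0,P1) = 12.7016, d(P0,P2) = 21.1589, d(P1,P2) = 26.9742
Closest: P0 and P1

Closest pair: (-14.3, -6.2) and (-26.1, -1.5), distance = 12.7016


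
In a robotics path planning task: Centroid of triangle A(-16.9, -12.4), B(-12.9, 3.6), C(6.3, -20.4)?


Centroid = ((x_A+x_B+x_C)/3, (y_A+y_B+y_C)/3)
= (((-16.9)+(-12.9)+6.3)/3, ((-12.4)+3.6+(-20.4))/3)
= (-7.8333, -9.7333)

(-7.8333, -9.7333)


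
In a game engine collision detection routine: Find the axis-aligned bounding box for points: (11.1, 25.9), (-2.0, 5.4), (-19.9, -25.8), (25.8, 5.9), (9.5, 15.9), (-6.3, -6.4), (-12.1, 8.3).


x range: [-19.9, 25.8]
y range: [-25.8, 25.9]
Bounding box: (-19.9,-25.8) to (25.8,25.9)

(-19.9,-25.8) to (25.8,25.9)


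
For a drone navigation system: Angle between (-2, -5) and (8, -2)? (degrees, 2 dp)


u.v = -6, |u| = sqrt(29) = 5.3852, |v| = sqrt(68) = 8.2462
cos(theta) = u.v/(|u||v|) = -6/sqrt(1972) = -0.135113
theta = acos(-0.135113) = 97.77 degrees

97.77 degrees


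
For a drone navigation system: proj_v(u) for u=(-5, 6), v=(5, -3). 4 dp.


u.v = -43, |v| = sqrt(34) = 5.831
Scalar projection = u.v / |v| = -43 / sqrt(34) = -7.3744

-7.3744


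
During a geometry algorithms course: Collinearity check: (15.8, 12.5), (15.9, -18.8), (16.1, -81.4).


Cross product: (15.9-15.8)*((-81.4)-12.5) - ((-18.8)-12.5)*(16.1-15.8)
= 0

Yes, collinear


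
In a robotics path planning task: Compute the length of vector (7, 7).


|u| = sqrt(7^2 + 7^2) = sqrt(98) = 9.8995

9.8995


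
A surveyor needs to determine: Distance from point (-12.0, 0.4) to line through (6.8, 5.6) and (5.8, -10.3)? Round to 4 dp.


|cross product| = 293.72
|line direction| = sqrt(253.81) = 15.9314
Distance = 293.72/sqrt(253.81) = 18.4365

18.4365


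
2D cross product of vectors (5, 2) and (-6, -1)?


u x v = u_x*v_y - u_y*v_x = 5*(-1) - 2*(-6)
= (-5) - (-12) = 7

7


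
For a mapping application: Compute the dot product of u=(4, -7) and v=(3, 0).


u . v = u_x*v_x + u_y*v_y = 4*3 + (-7)*0
= 12 + 0 = 12

12


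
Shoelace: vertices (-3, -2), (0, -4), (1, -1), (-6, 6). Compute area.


Shoelace sum: ((-3)*(-4) - 0*(-2)) + (0*(-1) - 1*(-4)) + (1*6 - (-6)*(-1)) + ((-6)*(-2) - (-3)*6)
= 46
Area = |46|/2 = 23

23


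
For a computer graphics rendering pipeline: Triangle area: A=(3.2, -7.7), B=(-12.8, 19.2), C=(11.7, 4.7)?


Area = |x_A(y_B-y_C) + x_B(y_C-y_A) + x_C(y_A-y_B)|/2
= |46.4 + (-158.72) + (-314.73)|/2
= 427.05/2 = 213.525

213.525


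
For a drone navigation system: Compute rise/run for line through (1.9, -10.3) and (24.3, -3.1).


slope = (y2-y1)/(x2-x1) = ((-3.1)-(-10.3))/(24.3-1.9) = 7.2/22.4 = 0.3214

0.3214


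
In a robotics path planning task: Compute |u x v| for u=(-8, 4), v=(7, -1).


|u x v| = |(-8)*(-1) - 4*7|
= |8 - 28| = 20

20


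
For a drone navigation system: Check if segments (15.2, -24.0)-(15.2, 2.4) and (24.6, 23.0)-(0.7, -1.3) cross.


Cross products: d1=894.88, d2=263.92, d3=-248.16, d4=382.8
d1*d2 < 0 and d3*d4 < 0? no

No, they don't intersect


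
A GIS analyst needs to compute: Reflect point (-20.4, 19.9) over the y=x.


Reflection over y=x: (x,y) -> (y,x)
(-20.4, 19.9) -> (19.9, -20.4)

(19.9, -20.4)


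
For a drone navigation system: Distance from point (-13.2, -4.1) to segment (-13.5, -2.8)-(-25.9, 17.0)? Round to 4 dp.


Project P onto AB: t = 0 (clamped to [0,1])
Closest point on segment: (-13.5, -2.8)
Distance: 1.3342

1.3342


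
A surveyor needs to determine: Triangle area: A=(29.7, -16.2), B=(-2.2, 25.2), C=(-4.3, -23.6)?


Area = |x_A(y_B-y_C) + x_B(y_C-y_A) + x_C(y_A-y_B)|/2
= |1449.36 + 16.28 + 178.02|/2
= 1643.66/2 = 821.83

821.83


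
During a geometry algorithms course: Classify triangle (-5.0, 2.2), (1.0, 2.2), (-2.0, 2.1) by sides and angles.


Side lengths squared: AB^2=36, BC^2=9.01, CA^2=9.01
Sorted: [9.01, 9.01, 36]
By sides: Isosceles, By angles: Obtuse

Isosceles, Obtuse


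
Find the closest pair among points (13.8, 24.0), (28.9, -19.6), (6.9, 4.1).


d(P0,P1) = 46.1408, d(P0,P2) = 21.0623, d(P1,P2) = 32.3371
Closest: P0 and P2

Closest pair: (13.8, 24.0) and (6.9, 4.1), distance = 21.0623


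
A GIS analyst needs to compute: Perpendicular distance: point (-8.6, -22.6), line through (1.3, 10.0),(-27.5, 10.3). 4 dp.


|cross product| = 941.85
|line direction| = sqrt(829.53) = 28.8016
Distance = 941.85/sqrt(829.53) = 32.7014

32.7014


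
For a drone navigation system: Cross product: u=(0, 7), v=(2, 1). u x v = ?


u x v = u_x*v_y - u_y*v_x = 0*1 - 7*2
= 0 - 14 = -14

-14


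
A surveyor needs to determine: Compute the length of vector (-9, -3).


|u| = sqrt((-9)^2 + (-3)^2) = sqrt(90) = 9.4868

9.4868


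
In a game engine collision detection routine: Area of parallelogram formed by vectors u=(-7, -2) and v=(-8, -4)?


|u x v| = |(-7)*(-4) - (-2)*(-8)|
= |28 - 16| = 12

12


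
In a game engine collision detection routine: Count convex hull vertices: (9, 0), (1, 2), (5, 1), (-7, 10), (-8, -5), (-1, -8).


Convex hull vertices (CCW): (-8, -5), (-1, -8), (9, 0), (-7, 10)
Count = 4

4


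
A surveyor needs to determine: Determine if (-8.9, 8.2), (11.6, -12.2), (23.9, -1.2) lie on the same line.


Cross product: (11.6-(-8.9))*((-1.2)-8.2) - ((-12.2)-8.2)*(23.9-(-8.9))
= 476.42

No, not collinear


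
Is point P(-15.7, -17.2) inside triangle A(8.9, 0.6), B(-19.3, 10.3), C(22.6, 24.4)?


Cross products: AB x AP = 740.58, BC x BP = -1203.01, CA x CP = -341.62
All same sign? no

No, outside


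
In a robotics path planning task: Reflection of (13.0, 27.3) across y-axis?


Reflection over y-axis: (x,y) -> (-x,y)
(13, 27.3) -> (-13, 27.3)

(-13, 27.3)


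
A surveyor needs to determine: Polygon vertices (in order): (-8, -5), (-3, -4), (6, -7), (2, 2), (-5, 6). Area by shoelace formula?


Shoelace sum: ((-8)*(-4) - (-3)*(-5)) + ((-3)*(-7) - 6*(-4)) + (6*2 - 2*(-7)) + (2*6 - (-5)*2) + ((-5)*(-5) - (-8)*6)
= 183
Area = |183|/2 = 91.5

91.5


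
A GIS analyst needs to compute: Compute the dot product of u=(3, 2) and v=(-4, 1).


u . v = u_x*v_x + u_y*v_y = 3*(-4) + 2*1
= (-12) + 2 = -10

-10


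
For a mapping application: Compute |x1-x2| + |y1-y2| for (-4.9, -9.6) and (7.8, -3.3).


|(-4.9)-7.8| + |(-9.6)-(-3.3)| = 12.7 + 6.3 = 19

19


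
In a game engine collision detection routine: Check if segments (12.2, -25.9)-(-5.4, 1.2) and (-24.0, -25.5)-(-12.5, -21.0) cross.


Cross products: d1=-167.5, d2=223.35, d3=973.98, d4=583.13
d1*d2 < 0 and d3*d4 < 0? no

No, they don't intersect


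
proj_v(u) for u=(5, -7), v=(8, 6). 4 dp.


u.v = -2, |v| = sqrt(100) = 10
Scalar projection = u.v / |v| = -2 / sqrt(100) = -0.2

-0.2


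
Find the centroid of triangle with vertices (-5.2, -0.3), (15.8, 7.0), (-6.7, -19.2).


Centroid = ((x_A+x_B+x_C)/3, (y_A+y_B+y_C)/3)
= (((-5.2)+15.8+(-6.7))/3, ((-0.3)+7+(-19.2))/3)
= (1.3, -4.1667)

(1.3, -4.1667)


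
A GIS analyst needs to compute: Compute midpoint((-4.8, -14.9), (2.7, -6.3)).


M = (((-4.8)+2.7)/2, ((-14.9)+(-6.3))/2)
= (-1.05, -10.6)

(-1.05, -10.6)


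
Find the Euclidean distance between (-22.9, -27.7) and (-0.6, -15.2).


dx=22.3, dy=12.5
d^2 = 22.3^2 + 12.5^2 = 653.54
d = sqrt(653.54) = 25.5644

25.5644


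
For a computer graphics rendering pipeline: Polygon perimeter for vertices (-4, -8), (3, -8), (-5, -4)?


Sides: (-4, -8)->(3, -8): sqrt(49) = 7, (3, -8)->(-5, -4): sqrt(80) = 8.944272, (-5, -4)->(-4, -8): sqrt(17) = 4.123106
Sum = 20.067378
Perimeter = 20.0674

20.0674


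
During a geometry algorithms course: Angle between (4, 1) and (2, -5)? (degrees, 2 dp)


u.v = 3, |u| = sqrt(17) = 4.1231, |v| = sqrt(29) = 5.3852
cos(theta) = u.v/(|u||v|) = 3/sqrt(493) = 0.135113
theta = acos(0.135113) = 82.23 degrees

82.23 degrees
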